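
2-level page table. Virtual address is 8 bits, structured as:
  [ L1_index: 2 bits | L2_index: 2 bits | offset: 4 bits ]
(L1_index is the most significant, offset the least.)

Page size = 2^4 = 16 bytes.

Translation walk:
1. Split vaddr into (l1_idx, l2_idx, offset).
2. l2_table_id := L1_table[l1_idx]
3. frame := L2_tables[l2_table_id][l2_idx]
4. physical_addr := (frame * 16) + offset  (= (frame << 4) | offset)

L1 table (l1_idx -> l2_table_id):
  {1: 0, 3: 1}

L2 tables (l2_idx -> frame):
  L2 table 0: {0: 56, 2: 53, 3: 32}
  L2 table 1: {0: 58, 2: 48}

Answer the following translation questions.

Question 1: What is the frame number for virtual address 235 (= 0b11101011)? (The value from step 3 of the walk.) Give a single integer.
Answer: 48

Derivation:
vaddr = 235: l1_idx=3, l2_idx=2
L1[3] = 1; L2[1][2] = 48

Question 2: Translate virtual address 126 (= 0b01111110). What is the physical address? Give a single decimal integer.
Answer: 526

Derivation:
vaddr = 126 = 0b01111110
Split: l1_idx=1, l2_idx=3, offset=14
L1[1] = 0
L2[0][3] = 32
paddr = 32 * 16 + 14 = 526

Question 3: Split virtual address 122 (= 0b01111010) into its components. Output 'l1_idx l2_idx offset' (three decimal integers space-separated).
Answer: 1 3 10

Derivation:
vaddr = 122 = 0b01111010
  top 2 bits -> l1_idx = 1
  next 2 bits -> l2_idx = 3
  bottom 4 bits -> offset = 10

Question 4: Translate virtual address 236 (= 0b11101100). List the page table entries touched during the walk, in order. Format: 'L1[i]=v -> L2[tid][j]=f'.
vaddr = 236 = 0b11101100
Split: l1_idx=3, l2_idx=2, offset=12

Answer: L1[3]=1 -> L2[1][2]=48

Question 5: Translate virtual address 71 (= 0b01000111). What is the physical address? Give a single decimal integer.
Answer: 903

Derivation:
vaddr = 71 = 0b01000111
Split: l1_idx=1, l2_idx=0, offset=7
L1[1] = 0
L2[0][0] = 56
paddr = 56 * 16 + 7 = 903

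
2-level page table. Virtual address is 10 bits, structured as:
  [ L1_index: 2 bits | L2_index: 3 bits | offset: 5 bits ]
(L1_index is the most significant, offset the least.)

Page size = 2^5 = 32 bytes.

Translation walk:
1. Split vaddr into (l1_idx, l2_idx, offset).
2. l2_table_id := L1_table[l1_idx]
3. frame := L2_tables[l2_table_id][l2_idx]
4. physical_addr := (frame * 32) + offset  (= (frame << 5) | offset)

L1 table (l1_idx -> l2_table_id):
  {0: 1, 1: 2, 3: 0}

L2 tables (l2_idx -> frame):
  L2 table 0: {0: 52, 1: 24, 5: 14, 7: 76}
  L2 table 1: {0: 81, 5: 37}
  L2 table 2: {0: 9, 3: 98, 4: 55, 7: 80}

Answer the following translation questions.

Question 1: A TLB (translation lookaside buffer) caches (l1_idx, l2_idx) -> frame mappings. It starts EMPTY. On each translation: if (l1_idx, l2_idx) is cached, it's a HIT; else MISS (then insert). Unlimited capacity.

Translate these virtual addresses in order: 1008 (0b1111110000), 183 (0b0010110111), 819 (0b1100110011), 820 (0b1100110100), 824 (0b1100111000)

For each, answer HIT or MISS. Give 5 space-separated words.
Answer: MISS MISS MISS HIT HIT

Derivation:
vaddr=1008: (3,7) not in TLB -> MISS, insert
vaddr=183: (0,5) not in TLB -> MISS, insert
vaddr=819: (3,1) not in TLB -> MISS, insert
vaddr=820: (3,1) in TLB -> HIT
vaddr=824: (3,1) in TLB -> HIT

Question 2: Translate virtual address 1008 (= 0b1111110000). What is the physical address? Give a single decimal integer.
Answer: 2448

Derivation:
vaddr = 1008 = 0b1111110000
Split: l1_idx=3, l2_idx=7, offset=16
L1[3] = 0
L2[0][7] = 76
paddr = 76 * 32 + 16 = 2448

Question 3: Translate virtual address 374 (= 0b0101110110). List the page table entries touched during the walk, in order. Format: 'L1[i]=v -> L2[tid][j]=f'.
Answer: L1[1]=2 -> L2[2][3]=98

Derivation:
vaddr = 374 = 0b0101110110
Split: l1_idx=1, l2_idx=3, offset=22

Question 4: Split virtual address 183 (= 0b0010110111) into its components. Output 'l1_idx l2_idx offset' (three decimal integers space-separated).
Answer: 0 5 23

Derivation:
vaddr = 183 = 0b0010110111
  top 2 bits -> l1_idx = 0
  next 3 bits -> l2_idx = 5
  bottom 5 bits -> offset = 23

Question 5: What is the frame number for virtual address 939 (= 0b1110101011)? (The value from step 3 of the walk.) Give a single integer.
vaddr = 939: l1_idx=3, l2_idx=5
L1[3] = 0; L2[0][5] = 14

Answer: 14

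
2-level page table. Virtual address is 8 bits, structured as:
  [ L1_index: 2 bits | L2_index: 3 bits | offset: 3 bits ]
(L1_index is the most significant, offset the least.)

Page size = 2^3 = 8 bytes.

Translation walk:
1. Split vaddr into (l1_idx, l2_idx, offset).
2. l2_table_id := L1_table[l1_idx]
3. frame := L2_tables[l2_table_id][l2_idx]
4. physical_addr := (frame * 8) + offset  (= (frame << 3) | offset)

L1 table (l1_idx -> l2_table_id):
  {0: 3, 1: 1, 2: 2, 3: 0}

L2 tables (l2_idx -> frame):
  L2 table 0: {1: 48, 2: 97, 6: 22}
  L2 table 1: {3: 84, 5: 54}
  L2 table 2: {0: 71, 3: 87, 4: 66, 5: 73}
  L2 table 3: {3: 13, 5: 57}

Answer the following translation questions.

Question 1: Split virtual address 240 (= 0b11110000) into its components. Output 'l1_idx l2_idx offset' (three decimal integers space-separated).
Answer: 3 6 0

Derivation:
vaddr = 240 = 0b11110000
  top 2 bits -> l1_idx = 3
  next 3 bits -> l2_idx = 6
  bottom 3 bits -> offset = 0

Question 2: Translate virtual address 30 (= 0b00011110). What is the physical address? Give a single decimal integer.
vaddr = 30 = 0b00011110
Split: l1_idx=0, l2_idx=3, offset=6
L1[0] = 3
L2[3][3] = 13
paddr = 13 * 8 + 6 = 110

Answer: 110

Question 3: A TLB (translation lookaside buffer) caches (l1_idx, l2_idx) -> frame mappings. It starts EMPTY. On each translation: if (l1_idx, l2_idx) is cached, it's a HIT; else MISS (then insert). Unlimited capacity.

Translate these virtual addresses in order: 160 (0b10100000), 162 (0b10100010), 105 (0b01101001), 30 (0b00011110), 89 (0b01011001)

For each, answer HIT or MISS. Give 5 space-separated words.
vaddr=160: (2,4) not in TLB -> MISS, insert
vaddr=162: (2,4) in TLB -> HIT
vaddr=105: (1,5) not in TLB -> MISS, insert
vaddr=30: (0,3) not in TLB -> MISS, insert
vaddr=89: (1,3) not in TLB -> MISS, insert

Answer: MISS HIT MISS MISS MISS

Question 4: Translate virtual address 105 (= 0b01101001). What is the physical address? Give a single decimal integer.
Answer: 433

Derivation:
vaddr = 105 = 0b01101001
Split: l1_idx=1, l2_idx=5, offset=1
L1[1] = 1
L2[1][5] = 54
paddr = 54 * 8 + 1 = 433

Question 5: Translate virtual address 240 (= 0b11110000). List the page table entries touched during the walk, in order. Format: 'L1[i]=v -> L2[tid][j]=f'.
vaddr = 240 = 0b11110000
Split: l1_idx=3, l2_idx=6, offset=0

Answer: L1[3]=0 -> L2[0][6]=22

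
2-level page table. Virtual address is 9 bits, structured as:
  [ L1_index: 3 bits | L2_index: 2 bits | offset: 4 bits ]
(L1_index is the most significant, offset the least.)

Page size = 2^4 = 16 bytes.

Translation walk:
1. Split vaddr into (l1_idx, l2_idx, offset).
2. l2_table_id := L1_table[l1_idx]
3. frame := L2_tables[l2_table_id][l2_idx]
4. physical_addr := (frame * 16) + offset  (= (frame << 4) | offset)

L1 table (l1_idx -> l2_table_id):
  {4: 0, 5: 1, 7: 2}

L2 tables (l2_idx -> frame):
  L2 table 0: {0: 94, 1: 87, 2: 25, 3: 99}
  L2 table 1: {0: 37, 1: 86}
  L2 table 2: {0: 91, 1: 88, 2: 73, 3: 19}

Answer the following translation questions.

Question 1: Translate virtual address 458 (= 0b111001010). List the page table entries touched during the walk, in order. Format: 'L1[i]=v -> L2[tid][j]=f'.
vaddr = 458 = 0b111001010
Split: l1_idx=7, l2_idx=0, offset=10

Answer: L1[7]=2 -> L2[2][0]=91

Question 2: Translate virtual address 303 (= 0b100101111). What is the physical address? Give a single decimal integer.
Answer: 415

Derivation:
vaddr = 303 = 0b100101111
Split: l1_idx=4, l2_idx=2, offset=15
L1[4] = 0
L2[0][2] = 25
paddr = 25 * 16 + 15 = 415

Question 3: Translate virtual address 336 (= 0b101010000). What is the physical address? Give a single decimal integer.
Answer: 1376

Derivation:
vaddr = 336 = 0b101010000
Split: l1_idx=5, l2_idx=1, offset=0
L1[5] = 1
L2[1][1] = 86
paddr = 86 * 16 + 0 = 1376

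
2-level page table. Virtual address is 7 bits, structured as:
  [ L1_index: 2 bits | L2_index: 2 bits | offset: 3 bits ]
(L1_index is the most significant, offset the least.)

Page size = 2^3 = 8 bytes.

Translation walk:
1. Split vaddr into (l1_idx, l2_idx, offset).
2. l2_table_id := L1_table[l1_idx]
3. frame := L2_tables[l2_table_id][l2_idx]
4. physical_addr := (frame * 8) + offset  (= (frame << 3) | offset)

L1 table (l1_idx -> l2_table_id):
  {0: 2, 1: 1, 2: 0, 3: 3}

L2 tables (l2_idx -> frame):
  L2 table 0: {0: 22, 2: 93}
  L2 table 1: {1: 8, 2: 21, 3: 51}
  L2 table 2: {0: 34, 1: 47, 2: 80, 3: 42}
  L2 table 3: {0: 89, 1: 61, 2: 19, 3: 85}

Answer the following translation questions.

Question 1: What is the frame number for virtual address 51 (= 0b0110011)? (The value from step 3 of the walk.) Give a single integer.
vaddr = 51: l1_idx=1, l2_idx=2
L1[1] = 1; L2[1][2] = 21

Answer: 21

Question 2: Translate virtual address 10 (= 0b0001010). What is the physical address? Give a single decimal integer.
vaddr = 10 = 0b0001010
Split: l1_idx=0, l2_idx=1, offset=2
L1[0] = 2
L2[2][1] = 47
paddr = 47 * 8 + 2 = 378

Answer: 378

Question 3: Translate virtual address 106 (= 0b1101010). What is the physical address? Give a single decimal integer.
Answer: 490

Derivation:
vaddr = 106 = 0b1101010
Split: l1_idx=3, l2_idx=1, offset=2
L1[3] = 3
L2[3][1] = 61
paddr = 61 * 8 + 2 = 490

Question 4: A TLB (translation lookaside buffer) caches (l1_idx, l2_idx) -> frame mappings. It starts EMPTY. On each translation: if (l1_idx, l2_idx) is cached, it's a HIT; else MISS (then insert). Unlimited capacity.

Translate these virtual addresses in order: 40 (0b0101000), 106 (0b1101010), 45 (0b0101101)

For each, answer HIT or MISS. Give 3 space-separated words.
Answer: MISS MISS HIT

Derivation:
vaddr=40: (1,1) not in TLB -> MISS, insert
vaddr=106: (3,1) not in TLB -> MISS, insert
vaddr=45: (1,1) in TLB -> HIT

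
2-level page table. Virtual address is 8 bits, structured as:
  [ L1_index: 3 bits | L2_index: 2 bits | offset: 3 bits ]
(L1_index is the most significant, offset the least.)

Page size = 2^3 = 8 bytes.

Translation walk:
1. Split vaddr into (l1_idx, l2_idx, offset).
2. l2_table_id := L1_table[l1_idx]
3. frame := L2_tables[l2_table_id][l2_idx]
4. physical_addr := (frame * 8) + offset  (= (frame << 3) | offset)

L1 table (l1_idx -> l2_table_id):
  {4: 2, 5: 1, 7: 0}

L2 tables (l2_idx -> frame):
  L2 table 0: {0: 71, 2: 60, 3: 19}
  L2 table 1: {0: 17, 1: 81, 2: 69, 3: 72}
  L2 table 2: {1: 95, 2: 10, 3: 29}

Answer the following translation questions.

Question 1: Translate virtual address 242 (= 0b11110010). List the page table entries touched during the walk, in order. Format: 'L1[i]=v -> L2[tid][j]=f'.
Answer: L1[7]=0 -> L2[0][2]=60

Derivation:
vaddr = 242 = 0b11110010
Split: l1_idx=7, l2_idx=2, offset=2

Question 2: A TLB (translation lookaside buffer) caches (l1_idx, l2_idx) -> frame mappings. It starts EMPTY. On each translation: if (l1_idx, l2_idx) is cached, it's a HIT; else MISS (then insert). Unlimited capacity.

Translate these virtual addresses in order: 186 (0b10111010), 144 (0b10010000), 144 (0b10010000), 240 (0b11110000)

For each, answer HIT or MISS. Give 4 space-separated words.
Answer: MISS MISS HIT MISS

Derivation:
vaddr=186: (5,3) not in TLB -> MISS, insert
vaddr=144: (4,2) not in TLB -> MISS, insert
vaddr=144: (4,2) in TLB -> HIT
vaddr=240: (7,2) not in TLB -> MISS, insert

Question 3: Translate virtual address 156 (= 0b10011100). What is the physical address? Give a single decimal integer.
vaddr = 156 = 0b10011100
Split: l1_idx=4, l2_idx=3, offset=4
L1[4] = 2
L2[2][3] = 29
paddr = 29 * 8 + 4 = 236

Answer: 236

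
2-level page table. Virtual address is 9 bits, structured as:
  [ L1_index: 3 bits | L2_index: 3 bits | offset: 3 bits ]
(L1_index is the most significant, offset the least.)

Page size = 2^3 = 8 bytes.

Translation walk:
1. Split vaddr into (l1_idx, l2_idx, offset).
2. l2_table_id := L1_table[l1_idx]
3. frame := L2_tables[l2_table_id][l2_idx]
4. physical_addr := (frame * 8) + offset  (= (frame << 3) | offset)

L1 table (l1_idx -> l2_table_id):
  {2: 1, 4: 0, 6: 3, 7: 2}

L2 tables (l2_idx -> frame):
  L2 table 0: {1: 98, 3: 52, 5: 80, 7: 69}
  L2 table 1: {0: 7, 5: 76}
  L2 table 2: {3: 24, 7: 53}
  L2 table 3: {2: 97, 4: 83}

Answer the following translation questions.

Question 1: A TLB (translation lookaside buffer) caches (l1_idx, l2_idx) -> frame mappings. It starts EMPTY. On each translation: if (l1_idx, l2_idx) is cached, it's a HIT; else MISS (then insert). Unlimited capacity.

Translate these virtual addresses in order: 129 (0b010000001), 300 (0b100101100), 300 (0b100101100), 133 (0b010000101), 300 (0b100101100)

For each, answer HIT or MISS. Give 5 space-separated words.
Answer: MISS MISS HIT HIT HIT

Derivation:
vaddr=129: (2,0) not in TLB -> MISS, insert
vaddr=300: (4,5) not in TLB -> MISS, insert
vaddr=300: (4,5) in TLB -> HIT
vaddr=133: (2,0) in TLB -> HIT
vaddr=300: (4,5) in TLB -> HIT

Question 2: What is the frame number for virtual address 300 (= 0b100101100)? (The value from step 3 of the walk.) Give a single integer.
vaddr = 300: l1_idx=4, l2_idx=5
L1[4] = 0; L2[0][5] = 80

Answer: 80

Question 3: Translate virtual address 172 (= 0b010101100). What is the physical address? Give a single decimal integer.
Answer: 612

Derivation:
vaddr = 172 = 0b010101100
Split: l1_idx=2, l2_idx=5, offset=4
L1[2] = 1
L2[1][5] = 76
paddr = 76 * 8 + 4 = 612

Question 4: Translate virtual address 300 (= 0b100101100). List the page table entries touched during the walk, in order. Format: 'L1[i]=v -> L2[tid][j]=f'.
Answer: L1[4]=0 -> L2[0][5]=80

Derivation:
vaddr = 300 = 0b100101100
Split: l1_idx=4, l2_idx=5, offset=4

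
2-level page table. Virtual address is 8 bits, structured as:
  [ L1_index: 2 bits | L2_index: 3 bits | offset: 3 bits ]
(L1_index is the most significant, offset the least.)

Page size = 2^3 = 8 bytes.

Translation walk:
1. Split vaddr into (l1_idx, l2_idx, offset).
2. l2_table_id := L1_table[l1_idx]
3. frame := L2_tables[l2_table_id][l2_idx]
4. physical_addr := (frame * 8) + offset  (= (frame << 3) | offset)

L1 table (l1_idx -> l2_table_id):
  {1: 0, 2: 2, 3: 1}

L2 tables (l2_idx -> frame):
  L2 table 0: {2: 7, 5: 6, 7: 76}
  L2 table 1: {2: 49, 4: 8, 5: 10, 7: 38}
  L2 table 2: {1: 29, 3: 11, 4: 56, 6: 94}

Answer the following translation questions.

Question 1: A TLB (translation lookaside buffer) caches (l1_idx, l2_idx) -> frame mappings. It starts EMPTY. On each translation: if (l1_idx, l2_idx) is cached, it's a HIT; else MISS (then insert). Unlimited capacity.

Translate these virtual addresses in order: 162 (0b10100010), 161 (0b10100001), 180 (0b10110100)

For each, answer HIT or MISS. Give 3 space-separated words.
vaddr=162: (2,4) not in TLB -> MISS, insert
vaddr=161: (2,4) in TLB -> HIT
vaddr=180: (2,6) not in TLB -> MISS, insert

Answer: MISS HIT MISS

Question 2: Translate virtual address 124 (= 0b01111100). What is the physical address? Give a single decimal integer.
vaddr = 124 = 0b01111100
Split: l1_idx=1, l2_idx=7, offset=4
L1[1] = 0
L2[0][7] = 76
paddr = 76 * 8 + 4 = 612

Answer: 612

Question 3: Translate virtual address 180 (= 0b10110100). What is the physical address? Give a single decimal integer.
Answer: 756

Derivation:
vaddr = 180 = 0b10110100
Split: l1_idx=2, l2_idx=6, offset=4
L1[2] = 2
L2[2][6] = 94
paddr = 94 * 8 + 4 = 756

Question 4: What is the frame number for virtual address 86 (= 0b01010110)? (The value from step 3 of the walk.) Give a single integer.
Answer: 7

Derivation:
vaddr = 86: l1_idx=1, l2_idx=2
L1[1] = 0; L2[0][2] = 7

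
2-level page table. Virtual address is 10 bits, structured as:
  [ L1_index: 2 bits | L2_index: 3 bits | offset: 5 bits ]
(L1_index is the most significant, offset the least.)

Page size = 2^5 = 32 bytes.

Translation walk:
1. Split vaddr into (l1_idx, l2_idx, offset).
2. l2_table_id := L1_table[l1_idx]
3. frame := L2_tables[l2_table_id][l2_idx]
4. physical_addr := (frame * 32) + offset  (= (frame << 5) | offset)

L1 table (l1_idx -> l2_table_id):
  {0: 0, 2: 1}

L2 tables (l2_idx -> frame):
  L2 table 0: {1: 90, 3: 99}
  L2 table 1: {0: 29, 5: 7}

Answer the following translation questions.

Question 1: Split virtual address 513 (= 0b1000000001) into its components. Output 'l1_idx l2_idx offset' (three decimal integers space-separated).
Answer: 2 0 1

Derivation:
vaddr = 513 = 0b1000000001
  top 2 bits -> l1_idx = 2
  next 3 bits -> l2_idx = 0
  bottom 5 bits -> offset = 1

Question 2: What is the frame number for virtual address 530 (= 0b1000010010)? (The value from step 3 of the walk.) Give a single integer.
Answer: 29

Derivation:
vaddr = 530: l1_idx=2, l2_idx=0
L1[2] = 1; L2[1][0] = 29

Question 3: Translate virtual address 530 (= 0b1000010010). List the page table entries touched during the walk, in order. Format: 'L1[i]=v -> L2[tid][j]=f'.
Answer: L1[2]=1 -> L2[1][0]=29

Derivation:
vaddr = 530 = 0b1000010010
Split: l1_idx=2, l2_idx=0, offset=18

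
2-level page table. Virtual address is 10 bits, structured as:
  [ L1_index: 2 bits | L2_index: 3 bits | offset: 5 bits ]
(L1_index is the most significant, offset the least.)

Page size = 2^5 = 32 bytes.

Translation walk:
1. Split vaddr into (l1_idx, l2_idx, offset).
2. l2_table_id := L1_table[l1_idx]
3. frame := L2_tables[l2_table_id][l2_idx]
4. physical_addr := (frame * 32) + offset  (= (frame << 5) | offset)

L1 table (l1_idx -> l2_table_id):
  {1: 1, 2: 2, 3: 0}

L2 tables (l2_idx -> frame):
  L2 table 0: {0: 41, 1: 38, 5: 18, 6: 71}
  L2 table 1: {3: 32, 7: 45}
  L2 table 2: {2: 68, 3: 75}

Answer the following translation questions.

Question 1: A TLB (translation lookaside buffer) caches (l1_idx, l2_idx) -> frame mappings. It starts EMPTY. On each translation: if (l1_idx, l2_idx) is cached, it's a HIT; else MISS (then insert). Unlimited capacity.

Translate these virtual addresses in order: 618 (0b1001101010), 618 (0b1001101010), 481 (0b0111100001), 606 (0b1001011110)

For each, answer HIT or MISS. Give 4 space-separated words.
Answer: MISS HIT MISS MISS

Derivation:
vaddr=618: (2,3) not in TLB -> MISS, insert
vaddr=618: (2,3) in TLB -> HIT
vaddr=481: (1,7) not in TLB -> MISS, insert
vaddr=606: (2,2) not in TLB -> MISS, insert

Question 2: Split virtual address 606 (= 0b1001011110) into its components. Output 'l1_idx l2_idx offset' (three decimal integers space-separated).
vaddr = 606 = 0b1001011110
  top 2 bits -> l1_idx = 2
  next 3 bits -> l2_idx = 2
  bottom 5 bits -> offset = 30

Answer: 2 2 30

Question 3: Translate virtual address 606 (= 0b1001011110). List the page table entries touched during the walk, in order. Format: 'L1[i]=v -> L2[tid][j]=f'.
vaddr = 606 = 0b1001011110
Split: l1_idx=2, l2_idx=2, offset=30

Answer: L1[2]=2 -> L2[2][2]=68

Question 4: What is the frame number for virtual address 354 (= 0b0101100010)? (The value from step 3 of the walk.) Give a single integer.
vaddr = 354: l1_idx=1, l2_idx=3
L1[1] = 1; L2[1][3] = 32

Answer: 32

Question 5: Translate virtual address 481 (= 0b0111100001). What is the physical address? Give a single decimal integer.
Answer: 1441

Derivation:
vaddr = 481 = 0b0111100001
Split: l1_idx=1, l2_idx=7, offset=1
L1[1] = 1
L2[1][7] = 45
paddr = 45 * 32 + 1 = 1441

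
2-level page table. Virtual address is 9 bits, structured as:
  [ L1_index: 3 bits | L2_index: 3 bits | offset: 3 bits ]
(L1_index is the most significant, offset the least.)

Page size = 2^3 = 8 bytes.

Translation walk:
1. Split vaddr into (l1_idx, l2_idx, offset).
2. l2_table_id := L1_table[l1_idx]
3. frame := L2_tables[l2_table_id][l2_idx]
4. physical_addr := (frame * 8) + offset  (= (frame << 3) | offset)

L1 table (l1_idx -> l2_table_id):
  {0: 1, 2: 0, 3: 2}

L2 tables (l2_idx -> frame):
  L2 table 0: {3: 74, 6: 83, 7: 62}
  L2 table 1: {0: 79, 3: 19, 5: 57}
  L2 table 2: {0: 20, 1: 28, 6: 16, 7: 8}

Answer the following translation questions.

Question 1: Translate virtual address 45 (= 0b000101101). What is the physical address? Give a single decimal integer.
vaddr = 45 = 0b000101101
Split: l1_idx=0, l2_idx=5, offset=5
L1[0] = 1
L2[1][5] = 57
paddr = 57 * 8 + 5 = 461

Answer: 461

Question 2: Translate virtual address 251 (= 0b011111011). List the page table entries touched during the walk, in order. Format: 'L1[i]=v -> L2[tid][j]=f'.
Answer: L1[3]=2 -> L2[2][7]=8

Derivation:
vaddr = 251 = 0b011111011
Split: l1_idx=3, l2_idx=7, offset=3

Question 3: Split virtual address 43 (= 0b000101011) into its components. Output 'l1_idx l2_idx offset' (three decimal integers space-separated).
vaddr = 43 = 0b000101011
  top 3 bits -> l1_idx = 0
  next 3 bits -> l2_idx = 5
  bottom 3 bits -> offset = 3

Answer: 0 5 3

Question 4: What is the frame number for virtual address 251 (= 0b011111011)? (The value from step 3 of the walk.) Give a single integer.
vaddr = 251: l1_idx=3, l2_idx=7
L1[3] = 2; L2[2][7] = 8

Answer: 8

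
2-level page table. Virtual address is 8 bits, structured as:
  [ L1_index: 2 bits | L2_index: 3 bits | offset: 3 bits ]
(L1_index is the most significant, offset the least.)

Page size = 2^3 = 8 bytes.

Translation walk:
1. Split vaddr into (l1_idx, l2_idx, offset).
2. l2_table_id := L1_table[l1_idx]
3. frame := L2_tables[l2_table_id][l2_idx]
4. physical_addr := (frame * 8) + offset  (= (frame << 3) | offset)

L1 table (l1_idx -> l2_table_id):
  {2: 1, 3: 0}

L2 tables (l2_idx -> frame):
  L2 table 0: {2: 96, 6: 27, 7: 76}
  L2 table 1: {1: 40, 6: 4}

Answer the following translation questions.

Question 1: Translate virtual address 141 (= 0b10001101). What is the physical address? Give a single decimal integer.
Answer: 325

Derivation:
vaddr = 141 = 0b10001101
Split: l1_idx=2, l2_idx=1, offset=5
L1[2] = 1
L2[1][1] = 40
paddr = 40 * 8 + 5 = 325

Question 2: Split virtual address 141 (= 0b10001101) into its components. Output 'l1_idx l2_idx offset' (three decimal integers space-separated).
Answer: 2 1 5

Derivation:
vaddr = 141 = 0b10001101
  top 2 bits -> l1_idx = 2
  next 3 bits -> l2_idx = 1
  bottom 3 bits -> offset = 5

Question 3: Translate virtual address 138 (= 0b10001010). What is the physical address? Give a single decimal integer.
Answer: 322

Derivation:
vaddr = 138 = 0b10001010
Split: l1_idx=2, l2_idx=1, offset=2
L1[2] = 1
L2[1][1] = 40
paddr = 40 * 8 + 2 = 322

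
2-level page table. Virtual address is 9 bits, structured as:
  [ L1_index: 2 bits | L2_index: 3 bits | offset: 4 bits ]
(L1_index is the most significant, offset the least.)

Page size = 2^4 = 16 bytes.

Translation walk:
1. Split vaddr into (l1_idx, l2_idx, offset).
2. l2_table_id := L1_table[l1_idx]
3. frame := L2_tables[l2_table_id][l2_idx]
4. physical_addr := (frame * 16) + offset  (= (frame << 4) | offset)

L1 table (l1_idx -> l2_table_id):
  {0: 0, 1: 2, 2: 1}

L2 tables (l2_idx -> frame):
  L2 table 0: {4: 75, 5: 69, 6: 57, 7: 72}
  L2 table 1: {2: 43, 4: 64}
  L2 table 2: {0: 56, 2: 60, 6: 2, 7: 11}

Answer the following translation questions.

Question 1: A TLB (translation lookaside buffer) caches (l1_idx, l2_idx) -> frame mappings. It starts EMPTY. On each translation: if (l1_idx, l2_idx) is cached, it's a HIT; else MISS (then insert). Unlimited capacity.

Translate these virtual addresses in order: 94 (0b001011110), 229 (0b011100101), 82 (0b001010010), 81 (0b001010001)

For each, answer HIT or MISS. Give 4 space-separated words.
vaddr=94: (0,5) not in TLB -> MISS, insert
vaddr=229: (1,6) not in TLB -> MISS, insert
vaddr=82: (0,5) in TLB -> HIT
vaddr=81: (0,5) in TLB -> HIT

Answer: MISS MISS HIT HIT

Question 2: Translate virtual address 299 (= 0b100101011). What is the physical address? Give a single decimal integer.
Answer: 699

Derivation:
vaddr = 299 = 0b100101011
Split: l1_idx=2, l2_idx=2, offset=11
L1[2] = 1
L2[1][2] = 43
paddr = 43 * 16 + 11 = 699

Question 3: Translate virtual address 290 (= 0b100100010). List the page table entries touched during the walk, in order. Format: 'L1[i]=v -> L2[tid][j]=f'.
Answer: L1[2]=1 -> L2[1][2]=43

Derivation:
vaddr = 290 = 0b100100010
Split: l1_idx=2, l2_idx=2, offset=2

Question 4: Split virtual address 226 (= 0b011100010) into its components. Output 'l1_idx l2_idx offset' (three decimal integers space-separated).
vaddr = 226 = 0b011100010
  top 2 bits -> l1_idx = 1
  next 3 bits -> l2_idx = 6
  bottom 4 bits -> offset = 2

Answer: 1 6 2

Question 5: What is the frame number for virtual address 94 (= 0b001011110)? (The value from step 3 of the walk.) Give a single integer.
Answer: 69

Derivation:
vaddr = 94: l1_idx=0, l2_idx=5
L1[0] = 0; L2[0][5] = 69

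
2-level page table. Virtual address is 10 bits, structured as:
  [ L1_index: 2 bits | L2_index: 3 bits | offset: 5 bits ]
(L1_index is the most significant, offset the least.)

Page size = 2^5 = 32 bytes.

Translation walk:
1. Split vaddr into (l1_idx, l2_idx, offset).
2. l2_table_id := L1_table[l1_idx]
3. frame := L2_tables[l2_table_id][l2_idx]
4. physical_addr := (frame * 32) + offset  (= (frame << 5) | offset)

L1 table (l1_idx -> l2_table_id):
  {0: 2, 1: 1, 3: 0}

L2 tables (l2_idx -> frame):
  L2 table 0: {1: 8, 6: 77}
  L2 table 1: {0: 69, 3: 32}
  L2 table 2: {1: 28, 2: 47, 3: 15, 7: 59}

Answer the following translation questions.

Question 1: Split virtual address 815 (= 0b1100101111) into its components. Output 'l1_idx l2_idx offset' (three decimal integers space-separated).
vaddr = 815 = 0b1100101111
  top 2 bits -> l1_idx = 3
  next 3 bits -> l2_idx = 1
  bottom 5 bits -> offset = 15

Answer: 3 1 15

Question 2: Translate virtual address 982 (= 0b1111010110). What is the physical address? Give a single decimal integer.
vaddr = 982 = 0b1111010110
Split: l1_idx=3, l2_idx=6, offset=22
L1[3] = 0
L2[0][6] = 77
paddr = 77 * 32 + 22 = 2486

Answer: 2486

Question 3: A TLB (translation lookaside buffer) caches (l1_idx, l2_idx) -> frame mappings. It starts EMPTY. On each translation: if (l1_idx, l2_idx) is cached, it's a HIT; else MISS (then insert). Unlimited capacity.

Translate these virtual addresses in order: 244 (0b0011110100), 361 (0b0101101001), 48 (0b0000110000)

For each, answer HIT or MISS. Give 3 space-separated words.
vaddr=244: (0,7) not in TLB -> MISS, insert
vaddr=361: (1,3) not in TLB -> MISS, insert
vaddr=48: (0,1) not in TLB -> MISS, insert

Answer: MISS MISS MISS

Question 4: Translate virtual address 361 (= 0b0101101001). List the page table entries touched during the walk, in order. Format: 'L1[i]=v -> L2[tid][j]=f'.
vaddr = 361 = 0b0101101001
Split: l1_idx=1, l2_idx=3, offset=9

Answer: L1[1]=1 -> L2[1][3]=32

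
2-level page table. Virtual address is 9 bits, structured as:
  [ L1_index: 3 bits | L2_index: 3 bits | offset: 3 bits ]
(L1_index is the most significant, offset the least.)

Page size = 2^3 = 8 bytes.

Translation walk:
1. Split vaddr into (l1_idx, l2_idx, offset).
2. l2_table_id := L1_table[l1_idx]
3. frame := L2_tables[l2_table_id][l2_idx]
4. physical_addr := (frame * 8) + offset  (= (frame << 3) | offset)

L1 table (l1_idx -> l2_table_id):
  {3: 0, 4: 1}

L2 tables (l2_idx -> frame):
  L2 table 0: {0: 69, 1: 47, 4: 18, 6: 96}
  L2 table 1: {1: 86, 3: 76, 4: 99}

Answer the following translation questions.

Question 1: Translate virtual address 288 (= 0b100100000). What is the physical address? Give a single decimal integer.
Answer: 792

Derivation:
vaddr = 288 = 0b100100000
Split: l1_idx=4, l2_idx=4, offset=0
L1[4] = 1
L2[1][4] = 99
paddr = 99 * 8 + 0 = 792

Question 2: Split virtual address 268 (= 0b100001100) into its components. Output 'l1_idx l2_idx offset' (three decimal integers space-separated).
Answer: 4 1 4

Derivation:
vaddr = 268 = 0b100001100
  top 3 bits -> l1_idx = 4
  next 3 bits -> l2_idx = 1
  bottom 3 bits -> offset = 4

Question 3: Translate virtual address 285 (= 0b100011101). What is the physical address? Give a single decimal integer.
vaddr = 285 = 0b100011101
Split: l1_idx=4, l2_idx=3, offset=5
L1[4] = 1
L2[1][3] = 76
paddr = 76 * 8 + 5 = 613

Answer: 613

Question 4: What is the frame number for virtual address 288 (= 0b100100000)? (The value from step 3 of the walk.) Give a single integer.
vaddr = 288: l1_idx=4, l2_idx=4
L1[4] = 1; L2[1][4] = 99

Answer: 99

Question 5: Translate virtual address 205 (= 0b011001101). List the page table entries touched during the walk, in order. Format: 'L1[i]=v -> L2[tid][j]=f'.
vaddr = 205 = 0b011001101
Split: l1_idx=3, l2_idx=1, offset=5

Answer: L1[3]=0 -> L2[0][1]=47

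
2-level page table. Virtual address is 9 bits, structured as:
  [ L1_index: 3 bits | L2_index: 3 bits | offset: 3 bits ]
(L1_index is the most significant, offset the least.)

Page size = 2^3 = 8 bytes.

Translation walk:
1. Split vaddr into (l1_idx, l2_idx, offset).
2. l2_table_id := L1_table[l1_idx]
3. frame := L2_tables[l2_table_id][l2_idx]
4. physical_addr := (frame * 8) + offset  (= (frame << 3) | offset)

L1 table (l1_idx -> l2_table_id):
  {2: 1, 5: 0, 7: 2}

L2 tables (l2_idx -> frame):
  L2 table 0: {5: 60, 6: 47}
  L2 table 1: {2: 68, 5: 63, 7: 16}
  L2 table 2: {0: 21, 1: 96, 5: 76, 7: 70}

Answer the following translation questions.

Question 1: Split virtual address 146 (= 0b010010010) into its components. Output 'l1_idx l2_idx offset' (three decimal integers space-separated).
Answer: 2 2 2

Derivation:
vaddr = 146 = 0b010010010
  top 3 bits -> l1_idx = 2
  next 3 bits -> l2_idx = 2
  bottom 3 bits -> offset = 2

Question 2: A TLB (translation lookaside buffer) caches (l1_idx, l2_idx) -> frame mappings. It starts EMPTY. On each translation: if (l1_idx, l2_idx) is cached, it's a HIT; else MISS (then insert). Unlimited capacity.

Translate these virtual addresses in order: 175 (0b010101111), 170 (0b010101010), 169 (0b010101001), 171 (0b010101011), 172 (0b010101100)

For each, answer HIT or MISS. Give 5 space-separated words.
vaddr=175: (2,5) not in TLB -> MISS, insert
vaddr=170: (2,5) in TLB -> HIT
vaddr=169: (2,5) in TLB -> HIT
vaddr=171: (2,5) in TLB -> HIT
vaddr=172: (2,5) in TLB -> HIT

Answer: MISS HIT HIT HIT HIT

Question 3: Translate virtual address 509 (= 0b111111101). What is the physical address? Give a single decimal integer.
vaddr = 509 = 0b111111101
Split: l1_idx=7, l2_idx=7, offset=5
L1[7] = 2
L2[2][7] = 70
paddr = 70 * 8 + 5 = 565

Answer: 565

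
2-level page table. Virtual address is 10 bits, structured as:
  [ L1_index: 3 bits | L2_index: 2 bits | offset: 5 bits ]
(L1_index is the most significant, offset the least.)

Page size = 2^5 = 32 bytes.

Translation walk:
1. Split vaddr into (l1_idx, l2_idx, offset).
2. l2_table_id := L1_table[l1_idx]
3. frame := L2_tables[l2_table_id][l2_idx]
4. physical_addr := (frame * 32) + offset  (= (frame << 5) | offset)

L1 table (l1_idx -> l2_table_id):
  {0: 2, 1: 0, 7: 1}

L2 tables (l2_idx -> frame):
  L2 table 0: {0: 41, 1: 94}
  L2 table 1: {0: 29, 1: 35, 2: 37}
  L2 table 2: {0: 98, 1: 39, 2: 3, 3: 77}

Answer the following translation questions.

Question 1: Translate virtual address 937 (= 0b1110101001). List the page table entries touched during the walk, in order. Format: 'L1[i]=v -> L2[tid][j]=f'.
vaddr = 937 = 0b1110101001
Split: l1_idx=7, l2_idx=1, offset=9

Answer: L1[7]=1 -> L2[1][1]=35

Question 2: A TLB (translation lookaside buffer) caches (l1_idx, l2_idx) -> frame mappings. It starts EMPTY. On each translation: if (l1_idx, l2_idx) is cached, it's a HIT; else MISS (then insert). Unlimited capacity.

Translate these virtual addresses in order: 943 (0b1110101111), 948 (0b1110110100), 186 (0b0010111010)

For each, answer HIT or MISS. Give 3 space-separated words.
Answer: MISS HIT MISS

Derivation:
vaddr=943: (7,1) not in TLB -> MISS, insert
vaddr=948: (7,1) in TLB -> HIT
vaddr=186: (1,1) not in TLB -> MISS, insert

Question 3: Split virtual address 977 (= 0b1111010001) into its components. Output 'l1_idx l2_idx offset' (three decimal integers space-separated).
Answer: 7 2 17

Derivation:
vaddr = 977 = 0b1111010001
  top 3 bits -> l1_idx = 7
  next 2 bits -> l2_idx = 2
  bottom 5 bits -> offset = 17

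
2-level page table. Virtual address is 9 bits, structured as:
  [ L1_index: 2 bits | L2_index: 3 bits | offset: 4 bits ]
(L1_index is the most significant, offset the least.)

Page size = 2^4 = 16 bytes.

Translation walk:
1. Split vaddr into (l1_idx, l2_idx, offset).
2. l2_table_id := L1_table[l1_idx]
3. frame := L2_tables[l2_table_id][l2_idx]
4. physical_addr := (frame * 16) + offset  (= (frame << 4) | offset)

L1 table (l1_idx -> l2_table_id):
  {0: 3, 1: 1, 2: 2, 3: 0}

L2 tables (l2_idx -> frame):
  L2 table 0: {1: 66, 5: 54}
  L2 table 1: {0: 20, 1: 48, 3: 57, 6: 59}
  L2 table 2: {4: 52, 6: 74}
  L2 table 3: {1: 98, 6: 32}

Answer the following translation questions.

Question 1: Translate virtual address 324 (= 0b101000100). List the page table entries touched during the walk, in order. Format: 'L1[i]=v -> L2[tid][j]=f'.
Answer: L1[2]=2 -> L2[2][4]=52

Derivation:
vaddr = 324 = 0b101000100
Split: l1_idx=2, l2_idx=4, offset=4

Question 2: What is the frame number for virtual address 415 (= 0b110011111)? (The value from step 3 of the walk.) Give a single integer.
vaddr = 415: l1_idx=3, l2_idx=1
L1[3] = 0; L2[0][1] = 66

Answer: 66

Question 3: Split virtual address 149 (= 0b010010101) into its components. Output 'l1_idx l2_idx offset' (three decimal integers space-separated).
vaddr = 149 = 0b010010101
  top 2 bits -> l1_idx = 1
  next 3 bits -> l2_idx = 1
  bottom 4 bits -> offset = 5

Answer: 1 1 5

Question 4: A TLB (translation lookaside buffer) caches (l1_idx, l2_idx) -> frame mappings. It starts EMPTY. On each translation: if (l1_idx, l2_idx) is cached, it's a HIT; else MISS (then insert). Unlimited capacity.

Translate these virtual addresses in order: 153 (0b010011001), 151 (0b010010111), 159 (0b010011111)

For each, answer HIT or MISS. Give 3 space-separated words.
vaddr=153: (1,1) not in TLB -> MISS, insert
vaddr=151: (1,1) in TLB -> HIT
vaddr=159: (1,1) in TLB -> HIT

Answer: MISS HIT HIT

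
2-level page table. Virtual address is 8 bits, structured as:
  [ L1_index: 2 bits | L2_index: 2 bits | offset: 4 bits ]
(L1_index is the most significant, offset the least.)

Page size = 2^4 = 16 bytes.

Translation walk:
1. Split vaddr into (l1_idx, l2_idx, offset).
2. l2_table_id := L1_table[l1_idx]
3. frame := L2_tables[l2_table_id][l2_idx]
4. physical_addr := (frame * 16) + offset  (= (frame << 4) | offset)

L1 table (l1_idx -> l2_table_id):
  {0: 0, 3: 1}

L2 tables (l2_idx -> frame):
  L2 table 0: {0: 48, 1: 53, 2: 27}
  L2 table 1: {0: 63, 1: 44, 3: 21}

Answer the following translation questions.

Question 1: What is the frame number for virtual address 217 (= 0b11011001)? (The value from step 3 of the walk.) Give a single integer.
Answer: 44

Derivation:
vaddr = 217: l1_idx=3, l2_idx=1
L1[3] = 1; L2[1][1] = 44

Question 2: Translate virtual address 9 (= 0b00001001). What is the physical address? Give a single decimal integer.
vaddr = 9 = 0b00001001
Split: l1_idx=0, l2_idx=0, offset=9
L1[0] = 0
L2[0][0] = 48
paddr = 48 * 16 + 9 = 777

Answer: 777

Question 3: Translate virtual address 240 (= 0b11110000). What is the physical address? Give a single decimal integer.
Answer: 336

Derivation:
vaddr = 240 = 0b11110000
Split: l1_idx=3, l2_idx=3, offset=0
L1[3] = 1
L2[1][3] = 21
paddr = 21 * 16 + 0 = 336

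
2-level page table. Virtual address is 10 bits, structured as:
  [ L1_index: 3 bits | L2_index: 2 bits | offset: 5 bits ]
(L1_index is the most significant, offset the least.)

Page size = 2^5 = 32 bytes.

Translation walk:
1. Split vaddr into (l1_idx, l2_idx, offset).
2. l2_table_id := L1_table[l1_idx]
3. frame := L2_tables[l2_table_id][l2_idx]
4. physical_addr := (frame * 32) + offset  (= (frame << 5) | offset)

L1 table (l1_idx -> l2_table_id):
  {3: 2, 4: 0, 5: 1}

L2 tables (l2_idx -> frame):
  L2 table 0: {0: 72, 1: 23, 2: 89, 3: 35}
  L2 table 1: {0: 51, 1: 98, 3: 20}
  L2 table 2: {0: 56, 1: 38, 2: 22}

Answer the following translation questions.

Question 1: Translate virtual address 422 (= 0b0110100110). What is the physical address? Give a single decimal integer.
vaddr = 422 = 0b0110100110
Split: l1_idx=3, l2_idx=1, offset=6
L1[3] = 2
L2[2][1] = 38
paddr = 38 * 32 + 6 = 1222

Answer: 1222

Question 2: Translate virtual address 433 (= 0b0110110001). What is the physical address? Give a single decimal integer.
vaddr = 433 = 0b0110110001
Split: l1_idx=3, l2_idx=1, offset=17
L1[3] = 2
L2[2][1] = 38
paddr = 38 * 32 + 17 = 1233

Answer: 1233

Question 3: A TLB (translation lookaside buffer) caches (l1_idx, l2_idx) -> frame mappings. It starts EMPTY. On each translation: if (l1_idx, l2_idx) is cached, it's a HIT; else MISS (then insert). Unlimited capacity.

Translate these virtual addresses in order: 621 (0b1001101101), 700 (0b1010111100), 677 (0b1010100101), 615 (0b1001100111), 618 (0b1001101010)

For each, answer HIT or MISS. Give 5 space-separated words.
vaddr=621: (4,3) not in TLB -> MISS, insert
vaddr=700: (5,1) not in TLB -> MISS, insert
vaddr=677: (5,1) in TLB -> HIT
vaddr=615: (4,3) in TLB -> HIT
vaddr=618: (4,3) in TLB -> HIT

Answer: MISS MISS HIT HIT HIT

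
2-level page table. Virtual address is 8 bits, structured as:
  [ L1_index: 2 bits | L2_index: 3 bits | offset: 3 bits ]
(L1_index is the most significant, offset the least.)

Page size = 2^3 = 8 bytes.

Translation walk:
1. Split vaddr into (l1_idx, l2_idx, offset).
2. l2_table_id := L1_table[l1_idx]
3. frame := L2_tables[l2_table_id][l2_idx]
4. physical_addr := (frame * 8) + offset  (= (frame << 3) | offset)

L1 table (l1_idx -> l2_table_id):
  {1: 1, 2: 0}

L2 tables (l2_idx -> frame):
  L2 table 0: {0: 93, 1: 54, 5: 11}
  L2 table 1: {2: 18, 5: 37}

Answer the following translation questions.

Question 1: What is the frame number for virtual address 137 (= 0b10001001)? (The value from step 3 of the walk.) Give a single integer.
vaddr = 137: l1_idx=2, l2_idx=1
L1[2] = 0; L2[0][1] = 54

Answer: 54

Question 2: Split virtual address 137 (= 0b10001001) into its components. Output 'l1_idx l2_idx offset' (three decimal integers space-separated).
Answer: 2 1 1

Derivation:
vaddr = 137 = 0b10001001
  top 2 bits -> l1_idx = 2
  next 3 bits -> l2_idx = 1
  bottom 3 bits -> offset = 1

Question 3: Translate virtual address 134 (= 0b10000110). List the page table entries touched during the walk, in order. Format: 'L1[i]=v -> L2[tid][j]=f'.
Answer: L1[2]=0 -> L2[0][0]=93

Derivation:
vaddr = 134 = 0b10000110
Split: l1_idx=2, l2_idx=0, offset=6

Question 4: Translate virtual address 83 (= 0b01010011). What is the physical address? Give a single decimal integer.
Answer: 147

Derivation:
vaddr = 83 = 0b01010011
Split: l1_idx=1, l2_idx=2, offset=3
L1[1] = 1
L2[1][2] = 18
paddr = 18 * 8 + 3 = 147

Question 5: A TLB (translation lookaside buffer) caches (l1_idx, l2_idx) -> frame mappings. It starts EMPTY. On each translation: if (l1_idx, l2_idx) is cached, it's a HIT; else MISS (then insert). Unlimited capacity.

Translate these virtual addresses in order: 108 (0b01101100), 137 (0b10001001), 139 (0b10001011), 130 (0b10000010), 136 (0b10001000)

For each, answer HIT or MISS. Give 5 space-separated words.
Answer: MISS MISS HIT MISS HIT

Derivation:
vaddr=108: (1,5) not in TLB -> MISS, insert
vaddr=137: (2,1) not in TLB -> MISS, insert
vaddr=139: (2,1) in TLB -> HIT
vaddr=130: (2,0) not in TLB -> MISS, insert
vaddr=136: (2,1) in TLB -> HIT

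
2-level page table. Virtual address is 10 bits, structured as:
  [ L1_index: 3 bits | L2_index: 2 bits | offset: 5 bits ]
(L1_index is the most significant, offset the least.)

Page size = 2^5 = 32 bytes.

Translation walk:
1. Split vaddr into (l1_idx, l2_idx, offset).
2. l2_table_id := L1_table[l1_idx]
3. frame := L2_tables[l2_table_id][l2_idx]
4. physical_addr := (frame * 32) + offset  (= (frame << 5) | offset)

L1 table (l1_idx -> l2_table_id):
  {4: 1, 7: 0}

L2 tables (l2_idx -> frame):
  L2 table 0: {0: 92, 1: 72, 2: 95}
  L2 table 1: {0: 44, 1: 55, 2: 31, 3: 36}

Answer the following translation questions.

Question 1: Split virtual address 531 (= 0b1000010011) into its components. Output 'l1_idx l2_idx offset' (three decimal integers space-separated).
vaddr = 531 = 0b1000010011
  top 3 bits -> l1_idx = 4
  next 2 bits -> l2_idx = 0
  bottom 5 bits -> offset = 19

Answer: 4 0 19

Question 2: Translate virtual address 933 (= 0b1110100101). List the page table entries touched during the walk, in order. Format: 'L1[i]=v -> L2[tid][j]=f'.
Answer: L1[7]=0 -> L2[0][1]=72

Derivation:
vaddr = 933 = 0b1110100101
Split: l1_idx=7, l2_idx=1, offset=5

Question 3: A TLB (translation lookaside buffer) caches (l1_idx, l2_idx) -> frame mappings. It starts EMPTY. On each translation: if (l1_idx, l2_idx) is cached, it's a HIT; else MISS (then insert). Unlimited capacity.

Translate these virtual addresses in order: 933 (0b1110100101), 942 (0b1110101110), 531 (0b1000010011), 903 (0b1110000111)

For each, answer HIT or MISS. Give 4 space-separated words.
vaddr=933: (7,1) not in TLB -> MISS, insert
vaddr=942: (7,1) in TLB -> HIT
vaddr=531: (4,0) not in TLB -> MISS, insert
vaddr=903: (7,0) not in TLB -> MISS, insert

Answer: MISS HIT MISS MISS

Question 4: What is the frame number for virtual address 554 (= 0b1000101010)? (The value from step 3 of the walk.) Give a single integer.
Answer: 55

Derivation:
vaddr = 554: l1_idx=4, l2_idx=1
L1[4] = 1; L2[1][1] = 55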